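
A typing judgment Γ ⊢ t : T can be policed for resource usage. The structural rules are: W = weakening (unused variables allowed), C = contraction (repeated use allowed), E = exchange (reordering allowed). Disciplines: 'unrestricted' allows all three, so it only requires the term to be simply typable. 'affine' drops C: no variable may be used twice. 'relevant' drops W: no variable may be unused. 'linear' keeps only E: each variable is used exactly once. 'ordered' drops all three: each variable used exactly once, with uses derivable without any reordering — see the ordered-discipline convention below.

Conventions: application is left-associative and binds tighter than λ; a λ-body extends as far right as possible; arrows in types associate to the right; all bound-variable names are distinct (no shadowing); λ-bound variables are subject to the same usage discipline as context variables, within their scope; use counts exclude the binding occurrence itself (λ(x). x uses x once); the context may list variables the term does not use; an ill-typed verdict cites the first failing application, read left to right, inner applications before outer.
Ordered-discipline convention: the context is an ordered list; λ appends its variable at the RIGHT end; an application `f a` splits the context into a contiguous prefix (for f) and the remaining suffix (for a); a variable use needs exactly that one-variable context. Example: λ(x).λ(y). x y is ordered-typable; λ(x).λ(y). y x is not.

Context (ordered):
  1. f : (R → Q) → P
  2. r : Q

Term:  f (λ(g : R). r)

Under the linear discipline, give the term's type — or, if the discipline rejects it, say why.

not well-typed under linear — unused: g — weakening required
variable uses: f: 1×; r: 1×; g (λ-bound): 0×
uses in reading order: f, r
typing: well-typed at P
per-discipline verdicts: ordered ✗ · linear ✗ · affine ✓ · relevant ✗ · unrestricted ✓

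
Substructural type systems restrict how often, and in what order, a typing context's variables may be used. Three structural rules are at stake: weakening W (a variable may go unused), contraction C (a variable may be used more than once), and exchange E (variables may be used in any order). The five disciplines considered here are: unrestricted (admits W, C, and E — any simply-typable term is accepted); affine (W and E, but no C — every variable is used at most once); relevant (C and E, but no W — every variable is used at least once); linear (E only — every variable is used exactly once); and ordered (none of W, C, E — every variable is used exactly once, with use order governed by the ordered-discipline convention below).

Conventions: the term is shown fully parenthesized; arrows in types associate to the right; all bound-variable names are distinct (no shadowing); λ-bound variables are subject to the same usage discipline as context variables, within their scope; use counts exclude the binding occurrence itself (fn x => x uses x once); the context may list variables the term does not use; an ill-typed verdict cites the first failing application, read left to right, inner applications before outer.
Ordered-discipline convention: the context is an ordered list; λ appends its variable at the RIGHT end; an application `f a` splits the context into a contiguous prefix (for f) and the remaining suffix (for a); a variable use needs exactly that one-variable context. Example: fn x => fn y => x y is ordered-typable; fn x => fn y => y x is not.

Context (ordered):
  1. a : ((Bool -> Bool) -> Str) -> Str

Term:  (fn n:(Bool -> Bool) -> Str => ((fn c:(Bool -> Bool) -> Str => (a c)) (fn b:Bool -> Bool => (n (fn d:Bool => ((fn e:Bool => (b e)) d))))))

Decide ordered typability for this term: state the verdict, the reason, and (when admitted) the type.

yes — a, n, c, b, d, e: once each, no exchange needed; term : ((Bool -> Bool) -> Str) -> Str
variable uses: a: 1×; n [bound]: 1×; c [bound]: 1×; b [bound]: 1×; d [bound]: 1×; e [bound]: 1×
order of uses: a, c, n, b, e, d
typing: well-typed at ((Bool -> Bool) -> Str) -> Str
summary: ordered ✓ · linear ✓ · affine ✓ · relevant ✓ · unrestricted ✓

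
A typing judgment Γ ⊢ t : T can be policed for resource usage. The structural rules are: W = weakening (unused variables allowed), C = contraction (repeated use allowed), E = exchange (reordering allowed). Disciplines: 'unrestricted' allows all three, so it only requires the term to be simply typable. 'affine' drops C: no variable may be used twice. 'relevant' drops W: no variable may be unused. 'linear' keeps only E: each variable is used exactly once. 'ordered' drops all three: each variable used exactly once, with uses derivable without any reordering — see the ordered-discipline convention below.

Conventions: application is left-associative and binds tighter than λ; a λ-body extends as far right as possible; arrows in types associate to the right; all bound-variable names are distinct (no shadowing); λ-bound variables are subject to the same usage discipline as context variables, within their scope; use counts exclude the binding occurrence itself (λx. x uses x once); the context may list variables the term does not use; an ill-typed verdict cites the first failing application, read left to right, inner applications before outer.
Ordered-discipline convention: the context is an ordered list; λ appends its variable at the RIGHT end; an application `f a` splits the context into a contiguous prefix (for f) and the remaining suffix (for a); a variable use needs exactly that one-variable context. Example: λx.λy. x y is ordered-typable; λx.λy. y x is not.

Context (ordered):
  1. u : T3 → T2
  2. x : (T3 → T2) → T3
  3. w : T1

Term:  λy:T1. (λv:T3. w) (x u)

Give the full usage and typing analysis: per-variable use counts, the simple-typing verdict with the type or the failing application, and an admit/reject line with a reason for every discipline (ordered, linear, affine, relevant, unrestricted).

variable uses: u ×1; x ×1; w ×1; y (bound) ×0; v (bound) ×0
order of uses: w, x, u
typing: the term checks, with type T1 → T1
ordered: ✗, needs weakening: y, v unused
linear: ✗, needs weakening: y, v unused
affine: ✓, at most one use each (u, x, w, y, v)
relevant: ✗, needs weakening: y, v unused
unrestricted: ✓, simply typable at T1 → T1; W, C, E all held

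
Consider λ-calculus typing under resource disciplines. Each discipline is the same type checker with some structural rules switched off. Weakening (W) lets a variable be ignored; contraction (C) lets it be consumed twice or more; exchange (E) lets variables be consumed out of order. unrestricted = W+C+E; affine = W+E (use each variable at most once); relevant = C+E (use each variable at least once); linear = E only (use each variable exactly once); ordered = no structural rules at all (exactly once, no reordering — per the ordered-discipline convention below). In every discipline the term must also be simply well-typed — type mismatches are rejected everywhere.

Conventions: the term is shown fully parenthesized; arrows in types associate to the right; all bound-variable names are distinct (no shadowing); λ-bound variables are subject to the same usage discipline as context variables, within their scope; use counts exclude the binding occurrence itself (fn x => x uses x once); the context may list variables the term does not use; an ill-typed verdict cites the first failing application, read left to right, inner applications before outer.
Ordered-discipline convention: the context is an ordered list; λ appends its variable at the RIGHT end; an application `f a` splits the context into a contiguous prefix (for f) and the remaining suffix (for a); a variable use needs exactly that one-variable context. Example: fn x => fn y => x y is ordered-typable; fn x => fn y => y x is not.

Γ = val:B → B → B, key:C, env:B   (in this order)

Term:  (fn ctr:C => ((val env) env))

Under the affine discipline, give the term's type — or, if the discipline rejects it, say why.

not well-typed under affine — uses contraction: env ×2
usage: val: 1, key: 0, env: 2, ctr (bound): 0
left-to-right use order: val, env, env
typing: well-typed — term : C → B
per-discipline verdicts: ordered ✗, linear ✗, affine ✗, relevant ✗, unrestricted ✓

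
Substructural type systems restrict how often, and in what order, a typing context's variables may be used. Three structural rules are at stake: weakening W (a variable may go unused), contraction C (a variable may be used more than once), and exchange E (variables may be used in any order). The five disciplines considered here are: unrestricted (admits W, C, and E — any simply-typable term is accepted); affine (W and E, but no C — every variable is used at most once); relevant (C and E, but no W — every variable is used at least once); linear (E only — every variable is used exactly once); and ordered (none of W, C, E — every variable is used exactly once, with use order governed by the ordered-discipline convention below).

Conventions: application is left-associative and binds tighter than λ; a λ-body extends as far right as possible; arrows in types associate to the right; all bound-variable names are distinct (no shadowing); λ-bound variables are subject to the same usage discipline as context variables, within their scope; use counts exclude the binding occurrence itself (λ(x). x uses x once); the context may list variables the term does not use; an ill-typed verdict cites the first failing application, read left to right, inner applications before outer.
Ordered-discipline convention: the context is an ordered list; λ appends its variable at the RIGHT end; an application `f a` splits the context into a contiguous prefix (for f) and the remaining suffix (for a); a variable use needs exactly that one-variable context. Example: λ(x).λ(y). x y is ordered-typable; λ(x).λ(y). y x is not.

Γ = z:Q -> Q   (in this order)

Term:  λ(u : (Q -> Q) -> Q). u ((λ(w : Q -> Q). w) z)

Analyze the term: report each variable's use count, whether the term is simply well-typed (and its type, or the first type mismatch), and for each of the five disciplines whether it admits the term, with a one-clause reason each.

use counts: z: 1×, u (bound): 1×, w (bound): 1×
use order (left to right): u, w, z
typing: well-typed at ((Q -> Q) -> Q) -> Q
ordered: ✗, needs exchange: uses follow u, w, z
linear: ✓, each of z, u, w used exactly once
affine: ✓, no duplicate uses among z, u, w
relevant: ✓, none of z, u, w goes unused
unrestricted: ✓, typability at ((Q -> Q) -> Q) -> Q is all that's needed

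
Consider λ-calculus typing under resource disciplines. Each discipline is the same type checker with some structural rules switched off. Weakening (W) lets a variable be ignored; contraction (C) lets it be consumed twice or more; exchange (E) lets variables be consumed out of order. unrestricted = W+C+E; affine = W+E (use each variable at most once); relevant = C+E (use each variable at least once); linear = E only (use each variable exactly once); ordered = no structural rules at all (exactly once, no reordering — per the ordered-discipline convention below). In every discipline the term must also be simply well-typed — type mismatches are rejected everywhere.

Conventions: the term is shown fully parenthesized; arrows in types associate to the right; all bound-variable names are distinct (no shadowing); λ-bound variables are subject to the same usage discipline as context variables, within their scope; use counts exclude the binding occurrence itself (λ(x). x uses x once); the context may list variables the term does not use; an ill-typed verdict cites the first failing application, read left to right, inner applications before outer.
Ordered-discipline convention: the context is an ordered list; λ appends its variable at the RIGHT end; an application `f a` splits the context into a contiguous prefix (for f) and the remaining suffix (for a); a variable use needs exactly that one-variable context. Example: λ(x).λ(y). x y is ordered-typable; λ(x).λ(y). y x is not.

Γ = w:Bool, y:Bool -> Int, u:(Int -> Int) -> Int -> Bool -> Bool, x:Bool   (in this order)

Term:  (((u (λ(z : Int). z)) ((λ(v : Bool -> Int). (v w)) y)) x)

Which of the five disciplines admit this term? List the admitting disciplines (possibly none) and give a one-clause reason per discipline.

admitted by: linear, affine, relevant, unrestricted
variable uses: w: 1×; y: 1×; u: 1×; x: 1×; z [bound]: 1×; v [bound]: 1×
uses in reading order: u, z, v, w, y, x
typing: well-typed at Bool
ordered: ✗, use order u, z, v, w, y, x needs exchange
linear: ✓, w, y, u, x, z, v: one use apiece
affine: ✓, none of w, y, u, x, z, v used more than once
relevant: ✓, at least one use each (w, y, u, x, z, v)
unrestricted: ✓, typability at Bool is all that's needed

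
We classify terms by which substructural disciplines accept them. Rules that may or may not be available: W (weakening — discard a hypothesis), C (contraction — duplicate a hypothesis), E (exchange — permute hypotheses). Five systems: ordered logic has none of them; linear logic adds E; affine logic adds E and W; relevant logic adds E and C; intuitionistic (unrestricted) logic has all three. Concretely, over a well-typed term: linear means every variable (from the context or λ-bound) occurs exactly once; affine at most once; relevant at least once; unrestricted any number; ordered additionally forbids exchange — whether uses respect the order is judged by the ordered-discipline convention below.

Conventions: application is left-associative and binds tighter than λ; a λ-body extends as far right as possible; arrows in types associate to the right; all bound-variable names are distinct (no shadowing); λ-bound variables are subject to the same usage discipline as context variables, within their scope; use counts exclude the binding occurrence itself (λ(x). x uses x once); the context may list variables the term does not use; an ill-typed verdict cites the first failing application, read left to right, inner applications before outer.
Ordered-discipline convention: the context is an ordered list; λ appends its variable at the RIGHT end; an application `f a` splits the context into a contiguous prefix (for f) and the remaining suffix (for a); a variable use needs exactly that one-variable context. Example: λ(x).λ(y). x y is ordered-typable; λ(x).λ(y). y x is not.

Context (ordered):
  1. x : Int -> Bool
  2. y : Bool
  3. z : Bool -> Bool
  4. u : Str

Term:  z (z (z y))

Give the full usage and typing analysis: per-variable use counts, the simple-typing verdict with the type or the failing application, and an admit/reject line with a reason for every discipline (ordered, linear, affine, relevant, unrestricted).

usage: x=0, y=1, z=3, u=0
uses in reading order: z, z, z, y
typing: well-typed at Bool
ordered ✗ (needs contraction — z ×3; needs weakening: x, u unused)
linear ✗ (needs contraction — z ×3; needs weakening: x, u unused)
affine ✗ (needs contraction — z ×3)
relevant ✗ (needs weakening: x, u unused)
unrestricted ✓ (well-typed at Bool; no restrictions here)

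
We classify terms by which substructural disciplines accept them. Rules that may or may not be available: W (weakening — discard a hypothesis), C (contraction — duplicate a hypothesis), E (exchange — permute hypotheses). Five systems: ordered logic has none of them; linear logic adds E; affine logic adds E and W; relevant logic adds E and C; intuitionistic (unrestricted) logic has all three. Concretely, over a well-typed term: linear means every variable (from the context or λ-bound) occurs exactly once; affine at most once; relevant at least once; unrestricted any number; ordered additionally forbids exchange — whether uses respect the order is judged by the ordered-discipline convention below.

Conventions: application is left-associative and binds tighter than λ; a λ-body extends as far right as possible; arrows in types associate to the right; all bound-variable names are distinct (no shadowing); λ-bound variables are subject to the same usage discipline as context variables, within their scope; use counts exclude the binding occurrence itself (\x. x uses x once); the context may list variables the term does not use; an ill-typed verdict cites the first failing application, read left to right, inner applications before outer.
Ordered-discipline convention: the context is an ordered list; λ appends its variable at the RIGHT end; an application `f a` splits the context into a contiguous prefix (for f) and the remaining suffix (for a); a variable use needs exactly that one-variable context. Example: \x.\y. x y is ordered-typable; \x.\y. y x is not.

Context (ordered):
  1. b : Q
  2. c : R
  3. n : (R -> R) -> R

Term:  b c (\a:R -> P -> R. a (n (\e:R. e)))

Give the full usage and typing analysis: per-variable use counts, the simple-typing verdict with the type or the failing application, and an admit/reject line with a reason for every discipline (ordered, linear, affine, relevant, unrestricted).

counts: b=1, c=1, n=1, a (bound)=1, e (bound)=1
uses in reading order: b, c, a, n, e
typing: ill-typed: non-arrow in function slot: Q
ordered ✗ (not simply typable)
linear ✗ (fails simple typing)
affine ✗ (a type mismatch blocks all five)
relevant ✗ (the type mismatch rejects it)
unrestricted ✗ (not simply typable)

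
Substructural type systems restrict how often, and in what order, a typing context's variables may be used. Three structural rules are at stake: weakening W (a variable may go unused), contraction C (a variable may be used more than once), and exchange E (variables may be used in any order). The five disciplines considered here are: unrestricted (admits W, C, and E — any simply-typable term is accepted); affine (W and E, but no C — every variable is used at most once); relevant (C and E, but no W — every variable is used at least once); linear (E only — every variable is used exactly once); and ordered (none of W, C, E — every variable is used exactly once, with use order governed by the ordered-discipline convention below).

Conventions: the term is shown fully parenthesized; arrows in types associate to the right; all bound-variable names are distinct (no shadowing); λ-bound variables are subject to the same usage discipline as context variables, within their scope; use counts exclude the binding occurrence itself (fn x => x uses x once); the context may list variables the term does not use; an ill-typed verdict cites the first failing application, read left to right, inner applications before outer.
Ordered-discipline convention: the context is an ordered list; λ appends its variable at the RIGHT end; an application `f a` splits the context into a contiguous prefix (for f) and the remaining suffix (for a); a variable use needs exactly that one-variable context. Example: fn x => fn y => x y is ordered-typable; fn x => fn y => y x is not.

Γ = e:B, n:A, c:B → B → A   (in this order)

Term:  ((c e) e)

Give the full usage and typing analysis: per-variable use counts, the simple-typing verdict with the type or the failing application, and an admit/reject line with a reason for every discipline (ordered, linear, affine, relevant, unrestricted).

use counts: e=2; n=0; c=1
use order (left to right): c, e, e
typing: well-typed — term : A
ordered: ✗ — e ×2 used more than once (contraction); n never used (weakening)
linear: ✗ — e ×2 used more than once (contraction); n never used (weakening)
affine: ✗ — e ×2 used more than once (contraction)
relevant: ✗ — n never used (weakening)
unrestricted: ✓ — typability at A is all that's needed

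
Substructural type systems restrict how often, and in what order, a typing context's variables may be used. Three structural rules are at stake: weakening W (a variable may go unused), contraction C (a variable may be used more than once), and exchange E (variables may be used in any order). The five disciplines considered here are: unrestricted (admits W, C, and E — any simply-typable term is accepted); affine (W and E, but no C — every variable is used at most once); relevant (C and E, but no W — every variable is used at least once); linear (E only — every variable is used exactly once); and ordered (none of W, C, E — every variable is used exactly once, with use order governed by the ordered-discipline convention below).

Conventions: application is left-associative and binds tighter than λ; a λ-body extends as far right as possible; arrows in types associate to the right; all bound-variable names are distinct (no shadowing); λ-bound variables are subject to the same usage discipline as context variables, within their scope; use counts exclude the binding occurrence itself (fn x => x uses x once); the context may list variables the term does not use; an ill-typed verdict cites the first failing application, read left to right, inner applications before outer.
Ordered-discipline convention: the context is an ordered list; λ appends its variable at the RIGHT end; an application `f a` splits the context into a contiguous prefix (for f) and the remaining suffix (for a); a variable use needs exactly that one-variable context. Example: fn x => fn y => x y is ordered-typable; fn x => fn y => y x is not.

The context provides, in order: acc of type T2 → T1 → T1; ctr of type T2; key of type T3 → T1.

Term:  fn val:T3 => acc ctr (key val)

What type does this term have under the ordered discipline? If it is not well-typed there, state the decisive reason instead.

term : T3 → T1
usage: acc: 1×, ctr: 1×, key: 1×, val [bound]: 1×
left-to-right use order: acc, ctr, key, val
typing: the term checks, with type T3 → T1
summary: ordered ✓ | linear ✓ | affine ✓ | relevant ✓ | unrestricted ✓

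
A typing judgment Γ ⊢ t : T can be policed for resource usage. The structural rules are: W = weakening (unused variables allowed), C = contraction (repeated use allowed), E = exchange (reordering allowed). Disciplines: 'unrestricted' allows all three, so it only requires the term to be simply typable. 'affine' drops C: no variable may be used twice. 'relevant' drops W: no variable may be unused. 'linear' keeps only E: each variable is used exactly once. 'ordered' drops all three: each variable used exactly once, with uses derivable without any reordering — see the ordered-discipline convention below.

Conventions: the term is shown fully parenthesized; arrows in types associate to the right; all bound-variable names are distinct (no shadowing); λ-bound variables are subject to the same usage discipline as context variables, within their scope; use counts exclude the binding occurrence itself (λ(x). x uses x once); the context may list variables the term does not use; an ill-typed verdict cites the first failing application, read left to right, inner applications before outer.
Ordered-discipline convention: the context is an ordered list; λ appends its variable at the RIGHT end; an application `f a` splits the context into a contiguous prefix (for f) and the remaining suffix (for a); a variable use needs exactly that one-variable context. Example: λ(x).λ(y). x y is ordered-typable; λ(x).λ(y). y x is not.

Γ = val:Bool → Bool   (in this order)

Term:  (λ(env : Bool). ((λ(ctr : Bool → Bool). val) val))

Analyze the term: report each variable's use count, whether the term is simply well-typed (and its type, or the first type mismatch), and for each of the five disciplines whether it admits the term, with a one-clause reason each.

counts: val: 2×, env [bound]: 0×, ctr [bound]: 0×
use order (left to right): val, val
typing: the term checks, with type Bool → Bool → Bool
ordered ✗ (needs contraction — val ×2; env, ctr left unused)
linear ✗ (needs contraction — val ×2; env, ctr left unused)
affine ✗ (needs contraction — val ×2)
relevant ✗ (env, ctr left unused)
unrestricted ✓ (type-checks (Bool → Bool → Bool) and nothing is barred)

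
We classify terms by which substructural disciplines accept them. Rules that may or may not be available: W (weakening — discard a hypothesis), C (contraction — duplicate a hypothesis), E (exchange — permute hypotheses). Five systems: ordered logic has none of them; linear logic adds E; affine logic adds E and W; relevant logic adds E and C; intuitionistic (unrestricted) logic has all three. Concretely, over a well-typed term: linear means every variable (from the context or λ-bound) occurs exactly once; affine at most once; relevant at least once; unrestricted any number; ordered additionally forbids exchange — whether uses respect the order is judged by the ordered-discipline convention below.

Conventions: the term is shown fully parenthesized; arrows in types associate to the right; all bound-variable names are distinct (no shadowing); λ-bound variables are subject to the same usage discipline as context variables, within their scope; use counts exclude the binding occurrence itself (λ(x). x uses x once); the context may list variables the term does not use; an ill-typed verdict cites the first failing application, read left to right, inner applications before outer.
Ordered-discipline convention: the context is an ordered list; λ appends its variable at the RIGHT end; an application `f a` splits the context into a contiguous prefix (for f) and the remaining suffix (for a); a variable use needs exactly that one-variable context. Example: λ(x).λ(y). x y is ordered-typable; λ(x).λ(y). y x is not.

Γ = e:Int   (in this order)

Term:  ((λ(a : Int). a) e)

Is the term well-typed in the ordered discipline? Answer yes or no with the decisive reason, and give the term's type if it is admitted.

yes — e, a: once each, no exchange needed; term : Int
usage: e: 1; a (bound): 1
order of uses: a, e
typing: well-typed at Int
all disciplines: ordered ✓ | linear ✓ | affine ✓ | relevant ✓ | unrestricted ✓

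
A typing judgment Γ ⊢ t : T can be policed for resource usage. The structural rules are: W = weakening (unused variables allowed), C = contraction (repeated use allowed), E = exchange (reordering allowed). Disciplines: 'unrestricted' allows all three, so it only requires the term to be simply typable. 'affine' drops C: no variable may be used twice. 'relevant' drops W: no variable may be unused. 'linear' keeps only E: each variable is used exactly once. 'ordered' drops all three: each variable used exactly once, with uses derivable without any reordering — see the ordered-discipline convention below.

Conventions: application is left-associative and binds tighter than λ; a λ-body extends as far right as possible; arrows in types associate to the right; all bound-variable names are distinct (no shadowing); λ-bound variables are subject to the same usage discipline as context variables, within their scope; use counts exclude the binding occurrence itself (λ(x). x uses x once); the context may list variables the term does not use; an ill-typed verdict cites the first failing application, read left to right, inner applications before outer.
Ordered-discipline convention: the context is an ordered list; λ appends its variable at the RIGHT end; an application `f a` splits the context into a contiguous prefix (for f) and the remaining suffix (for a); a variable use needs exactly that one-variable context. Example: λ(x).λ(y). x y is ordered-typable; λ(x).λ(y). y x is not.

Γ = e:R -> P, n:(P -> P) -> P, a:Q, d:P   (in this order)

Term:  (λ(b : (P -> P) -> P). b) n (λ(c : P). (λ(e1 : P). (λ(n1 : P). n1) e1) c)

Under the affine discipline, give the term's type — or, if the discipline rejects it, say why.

term : P
usage: e=0; n=1; a=0; d=0; b (λ-bound)=1; c (λ-bound)=1; e1 (λ-bound)=1; n1 (λ-bound)=1
order of uses: b, n, n1, e1, c
typing: well-typed at P
all disciplines: ordered ✗ | linear ✗ | affine ✓ | relevant ✗ | unrestricted ✓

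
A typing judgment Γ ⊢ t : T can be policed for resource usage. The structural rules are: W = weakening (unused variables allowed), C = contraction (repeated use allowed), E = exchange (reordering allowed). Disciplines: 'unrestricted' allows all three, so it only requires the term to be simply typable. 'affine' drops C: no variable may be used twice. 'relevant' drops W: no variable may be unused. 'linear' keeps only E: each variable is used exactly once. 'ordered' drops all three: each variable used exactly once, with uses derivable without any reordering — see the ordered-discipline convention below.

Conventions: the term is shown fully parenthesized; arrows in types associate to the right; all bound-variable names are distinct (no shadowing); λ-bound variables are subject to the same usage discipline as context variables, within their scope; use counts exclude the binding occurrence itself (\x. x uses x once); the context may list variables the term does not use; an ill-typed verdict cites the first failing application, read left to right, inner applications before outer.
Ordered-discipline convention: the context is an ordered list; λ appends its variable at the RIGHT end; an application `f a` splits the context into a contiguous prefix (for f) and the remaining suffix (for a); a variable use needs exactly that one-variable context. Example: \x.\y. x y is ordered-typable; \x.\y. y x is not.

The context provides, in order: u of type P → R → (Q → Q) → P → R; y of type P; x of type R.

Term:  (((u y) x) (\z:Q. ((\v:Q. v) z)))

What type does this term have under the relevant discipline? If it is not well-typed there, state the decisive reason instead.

term : P → R
use counts: u ×1, y ×1, x ×1, z [bound] ×1, v [bound] ×1
use order (left to right): u, y, x, v, z
typing: well-typed — term : P → R
summary: ordered ✓, linear ✓, affine ✓, relevant ✓, unrestricted ✓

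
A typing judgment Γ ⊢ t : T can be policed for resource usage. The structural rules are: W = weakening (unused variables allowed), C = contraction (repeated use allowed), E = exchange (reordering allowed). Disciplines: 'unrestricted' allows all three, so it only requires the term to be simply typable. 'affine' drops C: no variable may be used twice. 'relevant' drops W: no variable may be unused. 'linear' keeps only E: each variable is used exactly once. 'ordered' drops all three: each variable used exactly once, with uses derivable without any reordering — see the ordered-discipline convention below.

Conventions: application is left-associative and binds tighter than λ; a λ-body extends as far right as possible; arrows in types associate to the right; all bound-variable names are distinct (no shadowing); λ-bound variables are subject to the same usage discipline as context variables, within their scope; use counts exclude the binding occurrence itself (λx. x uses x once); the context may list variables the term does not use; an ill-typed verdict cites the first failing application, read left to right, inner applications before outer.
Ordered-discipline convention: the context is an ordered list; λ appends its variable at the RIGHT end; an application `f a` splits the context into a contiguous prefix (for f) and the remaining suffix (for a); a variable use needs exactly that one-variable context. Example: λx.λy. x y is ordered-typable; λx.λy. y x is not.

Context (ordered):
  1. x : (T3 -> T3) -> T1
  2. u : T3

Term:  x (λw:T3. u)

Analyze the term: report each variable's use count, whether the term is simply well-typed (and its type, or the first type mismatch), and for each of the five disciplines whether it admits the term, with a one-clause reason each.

counts: x: 1, u: 1, w (bound): 0
uses in reading order: x, u
typing: well-typed — term : T1
ordered ✗ (w left unused)
linear ✗ (w left unused)
affine ✓ (x, u, w: no repeats, contraction unneeded)
relevant ✗ (w left unused)
unrestricted ✓ (simply typable at T1; W, C, E all held)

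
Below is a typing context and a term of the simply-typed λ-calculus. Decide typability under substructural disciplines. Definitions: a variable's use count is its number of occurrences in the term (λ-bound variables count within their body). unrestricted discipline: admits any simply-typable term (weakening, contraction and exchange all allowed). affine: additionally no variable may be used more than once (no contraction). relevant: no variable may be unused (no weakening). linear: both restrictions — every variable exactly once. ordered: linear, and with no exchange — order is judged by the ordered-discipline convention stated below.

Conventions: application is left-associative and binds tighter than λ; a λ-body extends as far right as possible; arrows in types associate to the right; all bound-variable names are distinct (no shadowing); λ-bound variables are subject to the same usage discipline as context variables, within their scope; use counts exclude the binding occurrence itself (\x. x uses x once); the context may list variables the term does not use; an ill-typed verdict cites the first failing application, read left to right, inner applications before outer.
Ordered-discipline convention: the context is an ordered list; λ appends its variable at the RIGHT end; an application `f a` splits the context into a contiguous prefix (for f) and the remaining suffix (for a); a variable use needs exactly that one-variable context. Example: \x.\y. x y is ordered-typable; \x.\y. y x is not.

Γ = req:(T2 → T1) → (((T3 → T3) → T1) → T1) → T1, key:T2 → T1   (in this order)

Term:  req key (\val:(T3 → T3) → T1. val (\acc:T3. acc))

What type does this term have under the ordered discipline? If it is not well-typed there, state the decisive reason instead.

term : T1
use counts: req: 1×; key: 1×; val [bound]: 1×; acc [bound]: 1×
left-to-right use order: req, key, val, acc
typing: ✓ — T1
summary: ordered ✓; linear ✓; affine ✓; relevant ✓; unrestricted ✓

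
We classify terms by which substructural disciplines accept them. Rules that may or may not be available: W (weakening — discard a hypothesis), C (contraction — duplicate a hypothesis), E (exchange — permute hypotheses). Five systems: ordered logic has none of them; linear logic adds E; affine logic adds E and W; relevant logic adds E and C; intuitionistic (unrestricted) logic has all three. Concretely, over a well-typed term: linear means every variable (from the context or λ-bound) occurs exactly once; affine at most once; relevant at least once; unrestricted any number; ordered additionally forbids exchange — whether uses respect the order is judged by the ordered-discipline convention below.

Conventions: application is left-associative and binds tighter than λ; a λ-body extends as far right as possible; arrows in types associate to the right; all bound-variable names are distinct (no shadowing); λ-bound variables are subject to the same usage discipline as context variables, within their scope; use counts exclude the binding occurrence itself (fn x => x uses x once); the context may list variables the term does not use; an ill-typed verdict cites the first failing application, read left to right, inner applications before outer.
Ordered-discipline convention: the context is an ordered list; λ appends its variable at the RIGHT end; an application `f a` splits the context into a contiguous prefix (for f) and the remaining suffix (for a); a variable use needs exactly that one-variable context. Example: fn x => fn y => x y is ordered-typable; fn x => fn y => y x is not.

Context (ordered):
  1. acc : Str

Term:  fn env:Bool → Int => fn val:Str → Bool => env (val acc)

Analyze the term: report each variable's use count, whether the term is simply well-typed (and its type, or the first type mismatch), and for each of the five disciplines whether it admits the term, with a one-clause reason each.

use counts: acc ×1; env (bound) ×1; val (bound) ×1
left-to-right use order: env, val, acc
typing: ✓ — (Bool → Int) → (Str → Bool) → Int
ordered ✗ (use order env, val, acc needs exchange)
linear ✓ (exactly-once usage across acc, env, val)
affine ✓ (at most one use each (acc, env, val))
relevant ✓ (every one of acc, env, val appears)
unrestricted ✓ (typability at (Bool → Int) → (Str → Bool) → Int is all that's needed)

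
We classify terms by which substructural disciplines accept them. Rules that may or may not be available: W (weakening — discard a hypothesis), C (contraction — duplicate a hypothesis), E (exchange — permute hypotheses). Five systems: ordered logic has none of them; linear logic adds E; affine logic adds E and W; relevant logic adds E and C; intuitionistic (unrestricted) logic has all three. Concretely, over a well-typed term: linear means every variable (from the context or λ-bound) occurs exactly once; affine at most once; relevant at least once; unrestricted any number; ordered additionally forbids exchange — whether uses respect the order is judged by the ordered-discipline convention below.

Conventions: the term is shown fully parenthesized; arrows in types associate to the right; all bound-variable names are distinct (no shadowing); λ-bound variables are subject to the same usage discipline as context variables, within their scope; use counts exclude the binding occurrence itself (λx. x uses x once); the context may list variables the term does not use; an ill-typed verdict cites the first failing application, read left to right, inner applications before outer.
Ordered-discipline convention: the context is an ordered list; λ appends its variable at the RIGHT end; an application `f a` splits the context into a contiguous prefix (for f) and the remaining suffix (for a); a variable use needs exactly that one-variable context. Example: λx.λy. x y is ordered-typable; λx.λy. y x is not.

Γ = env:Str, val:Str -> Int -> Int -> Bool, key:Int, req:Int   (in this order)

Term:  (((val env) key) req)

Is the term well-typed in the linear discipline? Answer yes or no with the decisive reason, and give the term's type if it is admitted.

yes — env, val, key, req: one use apiece; term : Bool
use counts: env ×1; val ×1; key ×1; req ×1
order of uses: val, env, key, req
typing: the term checks, with type Bool
across the five disciplines: ordered ✗ · linear ✓ · affine ✓ · relevant ✓ · unrestricted ✓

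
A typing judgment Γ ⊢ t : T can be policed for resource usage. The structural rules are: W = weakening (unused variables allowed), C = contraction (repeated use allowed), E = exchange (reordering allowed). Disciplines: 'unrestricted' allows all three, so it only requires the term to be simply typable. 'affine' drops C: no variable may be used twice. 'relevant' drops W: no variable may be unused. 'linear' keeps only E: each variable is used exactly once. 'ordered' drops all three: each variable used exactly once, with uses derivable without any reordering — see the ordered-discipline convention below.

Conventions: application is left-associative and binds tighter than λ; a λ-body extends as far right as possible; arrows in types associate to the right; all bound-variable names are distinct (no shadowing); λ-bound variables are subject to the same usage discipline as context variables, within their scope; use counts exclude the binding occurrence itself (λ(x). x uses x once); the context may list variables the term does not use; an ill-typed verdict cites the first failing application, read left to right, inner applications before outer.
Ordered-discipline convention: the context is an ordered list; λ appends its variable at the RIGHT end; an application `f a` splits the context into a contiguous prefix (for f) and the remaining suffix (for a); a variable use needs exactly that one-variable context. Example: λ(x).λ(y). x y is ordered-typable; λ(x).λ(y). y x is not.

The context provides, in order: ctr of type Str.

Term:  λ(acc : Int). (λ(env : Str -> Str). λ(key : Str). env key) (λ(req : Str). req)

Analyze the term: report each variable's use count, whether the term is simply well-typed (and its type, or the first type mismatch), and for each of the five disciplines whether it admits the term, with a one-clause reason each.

use counts: ctr: 0×, acc (λ-bound): 0×, env (λ-bound): 1×, key (λ-bound): 1×, req (λ-bound): 1×
use order (left to right): env, key, req
typing: ✓ — Int -> Str -> Str
ordered ✗ (ctr, acc never used (weakening))
linear ✗ (ctr, acc never used (weakening))
affine ✓ (ctr, acc, env, key, req: no repeats, contraction unneeded)
relevant ✗ (ctr, acc never used (weakening))
unrestricted ✓ (typability at Int -> Str -> Str is all that's needed)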